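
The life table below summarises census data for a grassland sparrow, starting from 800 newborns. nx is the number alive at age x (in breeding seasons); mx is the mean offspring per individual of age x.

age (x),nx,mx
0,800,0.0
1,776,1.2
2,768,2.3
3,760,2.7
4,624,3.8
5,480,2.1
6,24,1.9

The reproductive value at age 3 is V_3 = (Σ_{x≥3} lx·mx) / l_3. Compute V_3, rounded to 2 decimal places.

lx = nx/n0 = nx/800: 1, 0.97, 0.96, 0.95, 0.78, 0.6, 0.03
lx·mx for x ≥ 3: 2.565, 2.964, 1.26, 0.057 → sum = 6.846
V_3 = 6.846 / l_3 = 6.846 / 0.95 = 7.206316… → 7.21

7.21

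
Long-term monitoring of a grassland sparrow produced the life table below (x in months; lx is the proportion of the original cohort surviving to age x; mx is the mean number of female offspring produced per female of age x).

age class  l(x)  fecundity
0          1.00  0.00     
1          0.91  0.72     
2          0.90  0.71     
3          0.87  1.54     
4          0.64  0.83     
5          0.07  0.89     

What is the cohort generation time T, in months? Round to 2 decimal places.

lx·mx: 0, 0.6552, 0.639, 1.3398, 0.5312, 0.0623 → R0 = 3.2275
x·lx·mx: 0, 0.6552, 1.278, 4.0194, 2.1248, 0.3115 → Σ = 8.3889
T = 8.3889 / 3.2275 = 2.599194… → 2.60

2.60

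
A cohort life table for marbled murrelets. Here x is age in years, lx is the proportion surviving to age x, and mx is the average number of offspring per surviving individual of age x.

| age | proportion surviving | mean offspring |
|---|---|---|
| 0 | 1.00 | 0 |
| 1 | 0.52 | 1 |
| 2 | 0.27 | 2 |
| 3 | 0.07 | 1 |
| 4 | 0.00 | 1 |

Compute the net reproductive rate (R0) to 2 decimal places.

lx·mx by age: 0, 0.52, 0.54, 0.07, 0
R0 = Σ lx·mx = 1.13 → 1.13

1.13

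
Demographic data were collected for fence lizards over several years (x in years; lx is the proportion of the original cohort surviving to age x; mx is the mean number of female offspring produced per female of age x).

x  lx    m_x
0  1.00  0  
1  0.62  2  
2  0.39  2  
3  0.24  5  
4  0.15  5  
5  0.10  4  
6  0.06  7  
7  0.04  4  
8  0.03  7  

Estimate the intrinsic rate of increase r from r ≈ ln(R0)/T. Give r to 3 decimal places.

R0 = Σ lx·mx = 0 + 1.24 + 0.78 + 1.2 + 0.75 + 0.4 + 0.42 + 0.16 + 0.21 = 5.16
Σ x·lx·mx = 16.72; T = 16.72/5.16 = 3.24031…
r ≈ ln(R0)/T = ln(5.16)/3.24031… = 0.50641… → 0.506

0.506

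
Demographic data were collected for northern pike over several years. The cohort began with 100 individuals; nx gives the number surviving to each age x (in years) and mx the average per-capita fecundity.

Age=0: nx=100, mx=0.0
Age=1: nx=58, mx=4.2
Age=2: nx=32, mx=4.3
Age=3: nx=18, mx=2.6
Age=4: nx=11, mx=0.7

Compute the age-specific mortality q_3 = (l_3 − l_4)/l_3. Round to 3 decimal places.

lx = nx/n0 = nx/100: 1, 0.58, 0.32, 0.18, 0.11
q_3 = (l_3 − l_4) / l_3 = (0.18 − 0.11) / 0.18
     = 0.07 / 0.18 = 0.388889… → 0.389

0.389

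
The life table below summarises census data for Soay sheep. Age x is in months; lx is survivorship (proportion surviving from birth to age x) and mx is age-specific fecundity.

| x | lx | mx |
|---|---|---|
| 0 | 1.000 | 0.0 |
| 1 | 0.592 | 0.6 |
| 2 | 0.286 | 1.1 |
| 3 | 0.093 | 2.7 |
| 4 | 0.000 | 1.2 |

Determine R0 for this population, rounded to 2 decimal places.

0.92

lx·mx by age: 0, 0.3552, 0.3146, 0.2511, 0
R0 = Σ lx·mx = 0.9209 → 0.92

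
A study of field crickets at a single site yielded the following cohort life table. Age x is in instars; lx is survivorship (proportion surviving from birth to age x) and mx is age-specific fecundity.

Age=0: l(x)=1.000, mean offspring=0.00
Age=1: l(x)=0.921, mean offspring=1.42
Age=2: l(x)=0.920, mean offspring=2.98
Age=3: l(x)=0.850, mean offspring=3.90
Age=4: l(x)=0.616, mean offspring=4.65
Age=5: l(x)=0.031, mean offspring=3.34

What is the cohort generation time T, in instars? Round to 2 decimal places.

2.78

lx·mx: 0, 1.30782, 2.7416, 3.315, 2.8644, 0.10354 → R0 = 10.33236
x·lx·mx: 0, 1.30782, 5.4832, 9.945, 11.4576, 0.5177 → Σ = 28.71132
T = 28.71132 / 10.33236 = 2.778777… → 2.78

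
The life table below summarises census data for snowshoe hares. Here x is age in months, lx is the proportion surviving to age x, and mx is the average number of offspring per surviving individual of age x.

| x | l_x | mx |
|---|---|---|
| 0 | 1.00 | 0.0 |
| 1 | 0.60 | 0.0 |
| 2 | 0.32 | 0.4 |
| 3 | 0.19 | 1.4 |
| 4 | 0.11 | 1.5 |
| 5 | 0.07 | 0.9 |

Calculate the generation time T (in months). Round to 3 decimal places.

3.262

lx·mx: 0, 0, 0.128, 0.266, 0.165, 0.063 → R0 = 0.622
x·lx·mx: 0, 0, 0.256, 0.798, 0.66, 0.315 → Σ = 2.029
T = 2.029 / 0.622 = 3.262058… → 3.262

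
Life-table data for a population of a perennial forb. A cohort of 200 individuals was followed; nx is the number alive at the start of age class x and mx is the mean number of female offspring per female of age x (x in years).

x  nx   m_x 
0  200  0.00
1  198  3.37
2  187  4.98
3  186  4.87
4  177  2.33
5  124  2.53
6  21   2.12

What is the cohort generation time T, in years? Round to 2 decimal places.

2.67

lx = nx/n0 = nx/200: 1, 0.99, 0.935, 0.93, 0.885, 0.62, 0.105
lx·mx: 0, 3.3363, 4.6563, 4.5291, 2.06205, 1.5686, 0.2226 → R0 = 16.37495
x·lx·mx: 0, 3.3363, 9.3126, 13.5873, 8.2482, 7.843, 1.3356 → Σ = 43.663
T = 43.663 / 16.37495 = 2.666451… → 2.67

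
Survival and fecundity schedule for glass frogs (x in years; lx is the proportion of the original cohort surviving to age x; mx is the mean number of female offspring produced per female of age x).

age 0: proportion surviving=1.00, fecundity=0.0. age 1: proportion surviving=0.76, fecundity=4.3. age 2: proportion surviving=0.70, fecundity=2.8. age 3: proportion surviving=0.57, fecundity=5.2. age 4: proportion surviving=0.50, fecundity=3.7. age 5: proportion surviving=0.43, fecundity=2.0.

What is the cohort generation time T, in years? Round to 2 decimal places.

lx·mx: 0, 3.268, 1.96, 2.964, 1.85, 0.86 → R0 = 10.902
x·lx·mx: 0, 3.268, 3.92, 8.892, 7.4, 4.3 → Σ = 27.78
T = 27.78 / 10.902 = 2.548156… → 2.55

2.55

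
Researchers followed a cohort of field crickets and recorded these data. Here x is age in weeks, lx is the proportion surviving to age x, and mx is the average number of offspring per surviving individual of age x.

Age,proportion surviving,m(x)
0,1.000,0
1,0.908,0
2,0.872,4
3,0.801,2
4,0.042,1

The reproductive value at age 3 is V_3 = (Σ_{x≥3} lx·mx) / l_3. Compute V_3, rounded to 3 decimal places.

lx·mx for x ≥ 3: 1.602, 0.042 → sum = 1.644
V_3 = 1.644 / l_3 = 1.644 / 0.801 = 2.052434… → 2.052

2.052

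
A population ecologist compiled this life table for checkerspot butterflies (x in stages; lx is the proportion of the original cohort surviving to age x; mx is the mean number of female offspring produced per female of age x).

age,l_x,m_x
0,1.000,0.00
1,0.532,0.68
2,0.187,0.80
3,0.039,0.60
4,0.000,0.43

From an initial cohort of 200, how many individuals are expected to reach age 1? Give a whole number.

Expected survivors = N0 · l_1 = 200 × 0.532 = 106.4 → 106

106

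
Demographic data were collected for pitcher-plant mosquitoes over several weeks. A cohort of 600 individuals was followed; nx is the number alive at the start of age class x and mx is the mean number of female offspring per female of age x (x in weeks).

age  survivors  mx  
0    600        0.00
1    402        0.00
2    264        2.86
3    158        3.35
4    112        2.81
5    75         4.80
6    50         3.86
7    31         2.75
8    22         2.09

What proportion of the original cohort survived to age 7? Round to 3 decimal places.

l_7 = n_7/n_0 = 31/600 = 0.051667… → 0.052

0.052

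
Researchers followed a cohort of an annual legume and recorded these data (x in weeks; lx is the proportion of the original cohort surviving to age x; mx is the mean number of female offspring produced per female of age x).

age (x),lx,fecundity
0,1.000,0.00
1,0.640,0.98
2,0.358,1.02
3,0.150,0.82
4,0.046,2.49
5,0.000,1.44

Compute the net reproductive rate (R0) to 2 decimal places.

lx·mx by age: 0, 0.6272, 0.36516, 0.123, 0.11454, 0
R0 = Σ lx·mx = 1.2299 → 1.23

1.23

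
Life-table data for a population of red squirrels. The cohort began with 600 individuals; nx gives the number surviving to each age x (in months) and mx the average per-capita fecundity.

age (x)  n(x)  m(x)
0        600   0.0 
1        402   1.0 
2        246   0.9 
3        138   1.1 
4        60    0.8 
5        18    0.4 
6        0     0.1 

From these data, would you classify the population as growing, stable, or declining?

lx = nx/n0 = nx/600: 1, 0.67, 0.41, 0.23, 0.1, 0.03, 0
R0 = Σ lx·mx = 0 + 0.67 + 0.369 + 0.253 + 0.08 + 0.012 + 0 = 1.384
R0 > 1, so the population is growing.

growing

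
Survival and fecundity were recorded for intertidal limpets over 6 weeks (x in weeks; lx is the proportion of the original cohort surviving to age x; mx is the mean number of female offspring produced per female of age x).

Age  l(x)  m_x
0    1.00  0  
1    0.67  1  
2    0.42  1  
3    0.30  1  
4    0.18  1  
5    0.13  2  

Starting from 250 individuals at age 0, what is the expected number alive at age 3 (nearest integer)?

75

Expected survivors = N0 · l_3 = 250 × 0.30 = 75 → 75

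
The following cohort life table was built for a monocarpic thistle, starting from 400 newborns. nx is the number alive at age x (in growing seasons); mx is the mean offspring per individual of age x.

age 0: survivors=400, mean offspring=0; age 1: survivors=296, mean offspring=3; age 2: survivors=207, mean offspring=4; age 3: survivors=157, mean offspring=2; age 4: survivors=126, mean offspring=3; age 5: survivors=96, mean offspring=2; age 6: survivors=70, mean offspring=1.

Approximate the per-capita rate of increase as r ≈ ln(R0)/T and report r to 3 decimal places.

0.795

lx = nx/n0 = nx/400: 1, 0.74, 0.5175, 0.3925, 0.315, 0.24, 0.175
R0 = Σ lx·mx = 0 + 2.22 + 2.07 + 0.785 + 0.945 + 0.48 + 0.175 = 6.675
Σ x·lx·mx = 15.945; T = 15.945/6.675 = 2.38876…
r ≈ ln(R0)/T = ln(6.675)/2.38876… = 0.79471… → 0.795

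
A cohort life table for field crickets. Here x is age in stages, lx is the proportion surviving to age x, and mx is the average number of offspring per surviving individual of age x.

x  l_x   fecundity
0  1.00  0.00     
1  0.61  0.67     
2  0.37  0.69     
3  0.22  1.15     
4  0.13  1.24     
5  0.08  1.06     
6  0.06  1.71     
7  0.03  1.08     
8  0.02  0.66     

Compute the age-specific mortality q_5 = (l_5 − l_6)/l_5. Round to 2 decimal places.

q_5 = (l_5 − l_6) / l_5 = (0.08 − 0.06) / 0.08
     = 0.02 / 0.08 = 0.25 → 0.25

0.25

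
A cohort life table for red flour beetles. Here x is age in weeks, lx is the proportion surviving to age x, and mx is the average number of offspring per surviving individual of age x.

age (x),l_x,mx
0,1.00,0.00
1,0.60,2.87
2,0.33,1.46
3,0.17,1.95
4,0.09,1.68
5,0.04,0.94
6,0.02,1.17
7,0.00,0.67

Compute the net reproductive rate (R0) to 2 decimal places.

lx·mx by age: 0, 1.722, 0.4818, 0.3315, 0.1512, 0.0376, 0.0234, 0
R0 = Σ lx·mx = 2.7475 → 2.75

2.75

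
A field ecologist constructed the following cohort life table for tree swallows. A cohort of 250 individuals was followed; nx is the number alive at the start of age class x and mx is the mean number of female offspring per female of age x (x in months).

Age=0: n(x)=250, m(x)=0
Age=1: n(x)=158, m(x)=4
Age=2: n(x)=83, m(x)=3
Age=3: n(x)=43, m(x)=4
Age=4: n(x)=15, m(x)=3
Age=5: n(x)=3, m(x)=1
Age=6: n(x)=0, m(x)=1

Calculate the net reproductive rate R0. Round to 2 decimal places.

4.40

lx = nx/n0 = nx/250: 1, 0.632, 0.332, 0.172, 0.06, 0.012, 0
lx·mx by age: 0, 2.528, 0.996, 0.688, 0.18, 0.012, 0
R0 = Σ lx·mx = 4.404 → 4.40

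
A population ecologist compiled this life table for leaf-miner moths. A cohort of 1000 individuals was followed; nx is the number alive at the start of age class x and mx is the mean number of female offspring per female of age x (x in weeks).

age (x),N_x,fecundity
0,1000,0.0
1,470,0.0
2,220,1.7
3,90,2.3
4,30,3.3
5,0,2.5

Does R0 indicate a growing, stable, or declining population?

declining

lx = nx/n0 = nx/1000: 1, 0.47, 0.22, 0.09, 0.03, 0
R0 = Σ lx·mx = 0 + 0 + 0.374 + 0.207 + 0.099 + 0 = 0.68
R0 < 1, so the population is declining.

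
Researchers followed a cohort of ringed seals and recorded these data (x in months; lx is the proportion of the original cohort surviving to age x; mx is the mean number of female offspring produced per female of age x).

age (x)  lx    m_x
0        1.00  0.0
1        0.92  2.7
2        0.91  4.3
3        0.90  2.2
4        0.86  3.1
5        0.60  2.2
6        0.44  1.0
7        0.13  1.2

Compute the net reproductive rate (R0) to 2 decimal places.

lx·mx by age: 0, 2.484, 3.913, 1.98, 2.666, 1.32, 0.44, 0.156
R0 = Σ lx·mx = 12.959 → 12.96

12.96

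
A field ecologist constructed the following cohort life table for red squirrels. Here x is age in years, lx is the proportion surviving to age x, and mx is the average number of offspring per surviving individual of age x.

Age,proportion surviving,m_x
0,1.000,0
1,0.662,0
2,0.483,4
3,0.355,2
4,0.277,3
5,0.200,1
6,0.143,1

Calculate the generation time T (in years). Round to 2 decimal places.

2.93

lx·mx: 0, 0, 1.932, 0.71, 0.831, 0.2, 0.143 → R0 = 3.816
x·lx·mx: 0, 0, 3.864, 2.13, 3.324, 1, 0.858 → Σ = 11.176
T = 11.176 / 3.816 = 2.928721… → 2.93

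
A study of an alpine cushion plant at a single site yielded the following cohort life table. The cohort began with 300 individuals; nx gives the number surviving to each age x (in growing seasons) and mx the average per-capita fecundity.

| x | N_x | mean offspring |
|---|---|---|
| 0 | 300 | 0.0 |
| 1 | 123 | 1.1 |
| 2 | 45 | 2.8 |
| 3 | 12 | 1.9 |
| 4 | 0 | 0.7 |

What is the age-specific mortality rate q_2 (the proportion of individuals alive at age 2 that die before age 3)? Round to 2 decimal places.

lx = nx/n0 = nx/300: 1, 0.41, 0.15, 0.04, 0
q_2 = (l_2 − l_3) / l_2 = (0.15 − 0.04) / 0.15
     = 0.11 / 0.15 = 0.733333… → 0.73

0.73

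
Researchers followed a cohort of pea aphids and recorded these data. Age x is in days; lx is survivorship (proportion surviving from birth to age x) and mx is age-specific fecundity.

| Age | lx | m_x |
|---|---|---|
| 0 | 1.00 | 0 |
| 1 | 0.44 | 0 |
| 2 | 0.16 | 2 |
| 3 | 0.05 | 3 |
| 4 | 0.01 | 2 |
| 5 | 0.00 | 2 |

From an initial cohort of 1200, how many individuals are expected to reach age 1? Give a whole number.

528

Expected survivors = N0 · l_1 = 1200 × 0.44 = 528 → 528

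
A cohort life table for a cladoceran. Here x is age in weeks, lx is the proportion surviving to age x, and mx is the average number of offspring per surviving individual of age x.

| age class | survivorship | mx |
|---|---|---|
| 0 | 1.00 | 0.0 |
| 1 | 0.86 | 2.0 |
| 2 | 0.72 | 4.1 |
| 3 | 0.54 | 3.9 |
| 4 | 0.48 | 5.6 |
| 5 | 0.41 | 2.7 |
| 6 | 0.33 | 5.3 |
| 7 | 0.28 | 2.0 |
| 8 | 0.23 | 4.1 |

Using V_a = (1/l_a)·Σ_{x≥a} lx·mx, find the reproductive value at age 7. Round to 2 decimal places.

5.37

lx·mx for x ≥ 7: 0.56, 0.943 → sum = 1.503
V_7 = 1.503 / l_7 = 1.503 / 0.28 = 5.367857… → 5.37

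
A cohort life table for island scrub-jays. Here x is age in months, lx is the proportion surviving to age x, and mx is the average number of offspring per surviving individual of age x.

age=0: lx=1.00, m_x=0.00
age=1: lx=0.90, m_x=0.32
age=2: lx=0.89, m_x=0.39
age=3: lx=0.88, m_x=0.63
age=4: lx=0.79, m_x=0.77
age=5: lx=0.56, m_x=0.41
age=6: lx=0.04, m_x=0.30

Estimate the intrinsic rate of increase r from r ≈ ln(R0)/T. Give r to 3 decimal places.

R0 = Σ lx·mx = 0 + 0.288 + 0.3471 + 0.5544 + 0.6083 + 0.2296 + 0.012 = 2.0394
Σ x·lx·mx = 6.2986; T = 6.2986/2.0394 = 3.08846…
r ≈ ln(R0)/T = ln(2.0394)/3.08846… = 0.23075… → 0.231

0.231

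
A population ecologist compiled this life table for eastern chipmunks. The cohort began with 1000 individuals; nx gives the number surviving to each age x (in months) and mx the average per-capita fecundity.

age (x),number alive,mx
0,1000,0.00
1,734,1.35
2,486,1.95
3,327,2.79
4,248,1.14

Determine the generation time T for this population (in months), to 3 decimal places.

lx = nx/n0 = nx/1000: 1, 0.734, 0.486, 0.327, 0.248
lx·mx: 0, 0.9909, 0.9477, 0.91233, 0.28272 → R0 = 3.13365
x·lx·mx: 0, 0.9909, 1.8954, 2.73699, 1.13088 → Σ = 6.75417
T = 6.75417 / 3.13365 = 2.155368… → 2.155

2.155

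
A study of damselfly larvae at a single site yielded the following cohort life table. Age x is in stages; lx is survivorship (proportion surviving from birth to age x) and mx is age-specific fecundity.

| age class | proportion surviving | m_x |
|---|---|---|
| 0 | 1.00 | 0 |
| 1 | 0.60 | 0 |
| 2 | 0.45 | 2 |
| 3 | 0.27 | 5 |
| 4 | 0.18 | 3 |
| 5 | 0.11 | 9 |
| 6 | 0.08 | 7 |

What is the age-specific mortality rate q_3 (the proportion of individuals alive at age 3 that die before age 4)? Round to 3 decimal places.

q_3 = (l_3 − l_4) / l_3 = (0.27 − 0.18) / 0.27
     = 0.09 / 0.27 = 0.333333… → 0.333

0.333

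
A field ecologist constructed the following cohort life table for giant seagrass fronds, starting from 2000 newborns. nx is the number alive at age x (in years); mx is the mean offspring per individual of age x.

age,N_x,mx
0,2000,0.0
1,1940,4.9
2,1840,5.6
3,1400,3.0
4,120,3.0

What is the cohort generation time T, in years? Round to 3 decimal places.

1.812

lx = nx/n0 = nx/2000: 1, 0.97, 0.92, 0.7, 0.06
lx·mx: 0, 4.753, 5.152, 2.1, 0.18 → R0 = 12.185
x·lx·mx: 0, 4.753, 10.304, 6.3, 0.72 → Σ = 22.077
T = 22.077 / 12.185 = 1.811818… → 1.812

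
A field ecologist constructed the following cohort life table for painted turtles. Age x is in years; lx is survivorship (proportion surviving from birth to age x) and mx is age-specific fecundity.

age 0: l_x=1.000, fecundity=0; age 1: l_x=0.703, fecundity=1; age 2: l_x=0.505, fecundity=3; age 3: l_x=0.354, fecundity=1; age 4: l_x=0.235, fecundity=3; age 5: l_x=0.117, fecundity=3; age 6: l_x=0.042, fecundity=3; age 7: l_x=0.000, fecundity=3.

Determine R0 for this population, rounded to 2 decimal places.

3.75

lx·mx by age: 0, 0.703, 1.515, 0.354, 0.705, 0.351, 0.126, 0
R0 = Σ lx·mx = 3.754 → 3.75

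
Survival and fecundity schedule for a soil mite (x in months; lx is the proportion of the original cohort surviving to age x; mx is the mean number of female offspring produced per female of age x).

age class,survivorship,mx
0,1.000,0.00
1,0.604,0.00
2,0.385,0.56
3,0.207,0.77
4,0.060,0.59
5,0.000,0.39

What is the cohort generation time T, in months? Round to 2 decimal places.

lx·mx: 0, 0, 0.2156, 0.15939, 0.0354, 0 → R0 = 0.41039
x·lx·mx: 0, 0, 0.4312, 0.47817, 0.1416, 0 → Σ = 1.05097
T = 1.05097 / 0.41039 = 2.560905… → 2.56

2.56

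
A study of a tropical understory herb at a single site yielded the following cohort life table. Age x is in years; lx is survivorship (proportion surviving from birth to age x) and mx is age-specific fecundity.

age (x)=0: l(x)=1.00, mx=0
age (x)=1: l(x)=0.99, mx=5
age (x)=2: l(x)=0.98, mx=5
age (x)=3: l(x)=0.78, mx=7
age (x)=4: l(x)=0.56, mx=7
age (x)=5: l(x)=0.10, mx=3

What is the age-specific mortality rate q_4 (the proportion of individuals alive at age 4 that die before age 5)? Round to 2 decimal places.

q_4 = (l_4 − l_5) / l_4 = (0.56 − 0.1) / 0.56
     = 0.46 / 0.56 = 0.821429… → 0.82

0.82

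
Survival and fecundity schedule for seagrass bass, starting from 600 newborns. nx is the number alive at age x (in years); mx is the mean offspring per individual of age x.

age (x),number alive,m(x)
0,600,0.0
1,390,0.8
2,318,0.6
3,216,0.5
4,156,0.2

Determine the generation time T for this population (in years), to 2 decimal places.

lx = nx/n0 = nx/600: 1, 0.65, 0.53, 0.36, 0.26
lx·mx: 0, 0.52, 0.318, 0.18, 0.052 → R0 = 1.07
x·lx·mx: 0, 0.52, 0.636, 0.54, 0.208 → Σ = 1.904
T = 1.904 / 1.07 = 1.779439… → 1.78

1.78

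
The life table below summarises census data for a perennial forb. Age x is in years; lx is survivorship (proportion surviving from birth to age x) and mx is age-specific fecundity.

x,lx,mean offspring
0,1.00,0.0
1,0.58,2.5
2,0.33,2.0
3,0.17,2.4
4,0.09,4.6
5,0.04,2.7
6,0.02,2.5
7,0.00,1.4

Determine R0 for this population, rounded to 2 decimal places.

lx·mx by age: 0, 1.45, 0.66, 0.408, 0.414, 0.108, 0.05, 0
R0 = Σ lx·mx = 3.09 → 3.09

3.09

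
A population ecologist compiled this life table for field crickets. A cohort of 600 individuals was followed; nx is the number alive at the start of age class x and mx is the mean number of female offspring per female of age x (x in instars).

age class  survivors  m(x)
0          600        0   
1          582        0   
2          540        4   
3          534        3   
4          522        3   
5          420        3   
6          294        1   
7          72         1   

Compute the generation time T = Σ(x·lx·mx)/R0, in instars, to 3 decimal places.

lx = nx/n0 = nx/600: 1, 0.97, 0.9, 0.89, 0.87, 0.7, 0.49, 0.12
lx·mx: 0, 0, 3.6, 2.67, 2.61, 2.1, 0.49, 0.12 → R0 = 11.59
x·lx·mx: 0, 0, 7.2, 8.01, 10.44, 10.5, 2.94, 0.84 → Σ = 39.93
T = 39.93 / 11.59 = 3.445211… → 3.445

3.445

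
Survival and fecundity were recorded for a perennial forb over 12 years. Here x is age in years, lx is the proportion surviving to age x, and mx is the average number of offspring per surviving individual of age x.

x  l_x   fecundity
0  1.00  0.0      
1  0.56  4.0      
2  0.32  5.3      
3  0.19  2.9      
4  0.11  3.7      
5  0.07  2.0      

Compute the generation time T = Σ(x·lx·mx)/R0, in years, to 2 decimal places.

lx·mx: 0, 2.24, 1.696, 0.551, 0.407, 0.14 → R0 = 5.034
x·lx·mx: 0, 2.24, 3.392, 1.653, 1.628, 0.7 → Σ = 9.613
T = 9.613 / 5.034 = 1.909615… → 1.91

1.91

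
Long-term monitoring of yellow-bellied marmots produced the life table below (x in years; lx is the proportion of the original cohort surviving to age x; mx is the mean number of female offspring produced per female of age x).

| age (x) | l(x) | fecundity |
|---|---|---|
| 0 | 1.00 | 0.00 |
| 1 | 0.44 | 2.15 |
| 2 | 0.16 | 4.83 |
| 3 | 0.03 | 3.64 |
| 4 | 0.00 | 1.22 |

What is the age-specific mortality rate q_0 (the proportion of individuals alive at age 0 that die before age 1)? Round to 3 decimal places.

q_0 = (l_0 − l_1) / l_0 = (1 − 0.44) / 1
     = 0.56 / 1 = 0.56 → 0.560

0.560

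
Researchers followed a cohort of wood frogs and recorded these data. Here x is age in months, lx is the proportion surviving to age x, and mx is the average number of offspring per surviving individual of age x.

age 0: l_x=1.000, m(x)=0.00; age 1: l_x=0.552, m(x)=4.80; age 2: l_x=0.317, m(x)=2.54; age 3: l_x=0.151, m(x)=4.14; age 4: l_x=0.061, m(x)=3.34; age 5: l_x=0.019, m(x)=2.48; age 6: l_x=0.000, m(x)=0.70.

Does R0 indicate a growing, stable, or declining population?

R0 = Σ lx·mx = 0 + 2.6496 + 0.80518 + 0.62514 + 0.20374 + 0.04712 + 0 = 4.33078
R0 > 1, so the population is growing.

growing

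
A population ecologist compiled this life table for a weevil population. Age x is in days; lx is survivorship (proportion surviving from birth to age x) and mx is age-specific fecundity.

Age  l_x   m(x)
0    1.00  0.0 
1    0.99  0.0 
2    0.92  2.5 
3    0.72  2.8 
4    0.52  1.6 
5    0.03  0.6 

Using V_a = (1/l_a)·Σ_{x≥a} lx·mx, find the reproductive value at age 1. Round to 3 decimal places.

lx·mx for x ≥ 1: 0, 2.3, 2.016, 0.832, 0.018 → sum = 5.166
V_1 = 5.166 / l_1 = 5.166 / 0.99 = 5.218182… → 5.218

5.218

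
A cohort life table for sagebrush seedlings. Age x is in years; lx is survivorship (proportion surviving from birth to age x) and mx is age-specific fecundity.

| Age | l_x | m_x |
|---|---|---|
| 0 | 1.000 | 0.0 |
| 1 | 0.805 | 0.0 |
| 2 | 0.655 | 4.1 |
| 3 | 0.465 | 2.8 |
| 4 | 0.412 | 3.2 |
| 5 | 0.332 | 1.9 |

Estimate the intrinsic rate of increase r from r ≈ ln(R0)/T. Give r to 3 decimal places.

R0 = Σ lx·mx = 0 + 0 + 2.6855 + 1.302 + 1.3184 + 0.6308 = 5.9367
Σ x·lx·mx = 17.7046; T = 17.7046/5.9367 = 2.98223…
r ≈ ln(R0)/T = ln(5.9367)/2.98223… = 0.59726… → 0.597

0.597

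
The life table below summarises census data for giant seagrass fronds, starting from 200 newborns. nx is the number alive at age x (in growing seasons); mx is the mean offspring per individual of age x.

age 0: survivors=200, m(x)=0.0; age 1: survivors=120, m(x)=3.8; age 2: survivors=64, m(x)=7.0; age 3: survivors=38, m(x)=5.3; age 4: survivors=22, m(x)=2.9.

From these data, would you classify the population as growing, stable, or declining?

growing

lx = nx/n0 = nx/200: 1, 0.6, 0.32, 0.19, 0.11
R0 = Σ lx·mx = 0 + 2.28 + 2.24 + 1.007 + 0.319 = 5.846
R0 > 1, so the population is growing.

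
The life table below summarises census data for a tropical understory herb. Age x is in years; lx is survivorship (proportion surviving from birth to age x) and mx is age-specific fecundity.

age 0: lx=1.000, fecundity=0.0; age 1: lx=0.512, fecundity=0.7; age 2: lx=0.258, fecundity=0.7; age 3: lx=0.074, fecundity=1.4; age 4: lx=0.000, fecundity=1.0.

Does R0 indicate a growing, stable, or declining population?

declining

R0 = Σ lx·mx = 0 + 0.3584 + 0.1806 + 0.1036 + 0 = 0.6426
R0 < 1, so the population is declining.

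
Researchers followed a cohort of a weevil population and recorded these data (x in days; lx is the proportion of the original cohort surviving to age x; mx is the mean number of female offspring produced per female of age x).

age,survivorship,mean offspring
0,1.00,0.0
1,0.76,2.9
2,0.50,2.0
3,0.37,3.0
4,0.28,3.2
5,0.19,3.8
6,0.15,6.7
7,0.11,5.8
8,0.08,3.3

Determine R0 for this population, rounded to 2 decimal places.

lx·mx by age: 0, 2.204, 1, 1.11, 0.896, 0.722, 1.005, 0.638, 0.264
R0 = Σ lx·mx = 7.839 → 7.84

7.84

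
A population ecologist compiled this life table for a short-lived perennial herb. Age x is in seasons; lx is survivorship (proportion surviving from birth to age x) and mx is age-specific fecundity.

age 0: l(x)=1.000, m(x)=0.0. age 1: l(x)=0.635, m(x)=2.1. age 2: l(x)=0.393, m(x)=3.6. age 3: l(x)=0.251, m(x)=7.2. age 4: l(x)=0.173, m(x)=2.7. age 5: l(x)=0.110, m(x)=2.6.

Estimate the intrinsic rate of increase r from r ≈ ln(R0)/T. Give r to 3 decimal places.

0.688

R0 = Σ lx·mx = 0 + 1.3335 + 1.4148 + 1.8072 + 0.4671 + 0.286 = 5.3086
Σ x·lx·mx = 12.8831; T = 12.8831/5.3086 = 2.42684…
r ≈ ln(R0)/T = ln(5.3086)/2.42684… = 0.68786… → 0.688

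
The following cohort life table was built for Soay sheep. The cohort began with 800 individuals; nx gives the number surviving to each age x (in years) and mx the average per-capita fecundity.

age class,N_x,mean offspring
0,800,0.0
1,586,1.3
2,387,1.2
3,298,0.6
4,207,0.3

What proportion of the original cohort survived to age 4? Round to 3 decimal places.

0.259

l_4 = n_4/n_0 = 207/800 = 0.25875 → 0.259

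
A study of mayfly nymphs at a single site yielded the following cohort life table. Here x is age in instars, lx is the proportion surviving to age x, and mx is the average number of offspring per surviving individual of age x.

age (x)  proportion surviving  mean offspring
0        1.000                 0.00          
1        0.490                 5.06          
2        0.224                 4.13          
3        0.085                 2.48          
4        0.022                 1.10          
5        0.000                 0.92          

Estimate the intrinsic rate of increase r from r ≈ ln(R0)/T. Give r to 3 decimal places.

R0 = Σ lx·mx = 0 + 2.4794 + 0.92512 + 0.2108 + 0.0242 + 0 = 3.63952
Σ x·lx·mx = 5.05884; T = 5.05884/3.63952 = 1.38997…
r ≈ ln(R0)/T = ln(3.63952)/1.38997… = 0.92941… → 0.929

0.929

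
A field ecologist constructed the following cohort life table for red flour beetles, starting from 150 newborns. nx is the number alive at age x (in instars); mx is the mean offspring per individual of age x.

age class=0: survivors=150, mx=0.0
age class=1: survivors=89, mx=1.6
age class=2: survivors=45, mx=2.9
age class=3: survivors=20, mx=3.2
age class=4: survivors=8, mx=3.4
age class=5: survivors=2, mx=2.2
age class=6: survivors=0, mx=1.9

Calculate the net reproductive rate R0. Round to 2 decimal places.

lx = nx/n0 = nx/150: 1, 0.59333…, 0.3, 0.13333…, 0.05333…, 0.01333…, 0
lx·mx by age: 0, 0.949333…, 0.87, 0.426667…, 0.181333…, 0.029333…, 0
R0 = Σ lx·mx = 2.456667… → 2.46

2.46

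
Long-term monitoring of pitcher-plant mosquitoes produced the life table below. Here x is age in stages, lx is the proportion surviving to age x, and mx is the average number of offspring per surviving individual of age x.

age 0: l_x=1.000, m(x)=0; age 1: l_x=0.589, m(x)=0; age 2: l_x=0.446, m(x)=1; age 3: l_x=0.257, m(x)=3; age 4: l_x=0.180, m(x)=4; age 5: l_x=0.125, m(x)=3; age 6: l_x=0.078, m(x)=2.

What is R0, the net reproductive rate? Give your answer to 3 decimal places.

2.468

lx·mx by age: 0, 0, 0.446, 0.771, 0.72, 0.375, 0.156
R0 = Σ lx·mx = 2.468 → 2.468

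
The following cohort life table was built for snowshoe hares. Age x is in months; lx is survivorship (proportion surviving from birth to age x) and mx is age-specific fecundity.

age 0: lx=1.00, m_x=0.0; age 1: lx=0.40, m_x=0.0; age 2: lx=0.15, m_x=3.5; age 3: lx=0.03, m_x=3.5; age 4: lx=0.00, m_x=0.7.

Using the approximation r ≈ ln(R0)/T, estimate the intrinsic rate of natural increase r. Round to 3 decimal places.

-0.213

R0 = Σ lx·mx = 0 + 0 + 0.525 + 0.105 + 0 = 0.63
Σ x·lx·mx = 1.365; T = 1.365/0.63 = 2.16667…
r ≈ ln(R0)/T = ln(0.63)/2.16667… = -0.21325… → -0.213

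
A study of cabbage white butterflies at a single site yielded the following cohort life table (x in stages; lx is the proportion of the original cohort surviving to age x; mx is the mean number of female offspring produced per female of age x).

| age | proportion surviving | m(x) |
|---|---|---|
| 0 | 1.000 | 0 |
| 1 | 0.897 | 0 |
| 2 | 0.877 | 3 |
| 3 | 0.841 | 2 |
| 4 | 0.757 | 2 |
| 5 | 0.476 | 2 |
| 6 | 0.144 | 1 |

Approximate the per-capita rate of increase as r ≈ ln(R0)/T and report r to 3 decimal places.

0.609

R0 = Σ lx·mx = 0 + 0 + 2.631 + 1.682 + 1.514 + 0.952 + 0.144 = 6.923
Σ x·lx·mx = 21.988; T = 21.988/6.923 = 3.17608…
r ≈ ln(R0)/T = ln(6.923)/3.17608… = 0.60919… → 0.609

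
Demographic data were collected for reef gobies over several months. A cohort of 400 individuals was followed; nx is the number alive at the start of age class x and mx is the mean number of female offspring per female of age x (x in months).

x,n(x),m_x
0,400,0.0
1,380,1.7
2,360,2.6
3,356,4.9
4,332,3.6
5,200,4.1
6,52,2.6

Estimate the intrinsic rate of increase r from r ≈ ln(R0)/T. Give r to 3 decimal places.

lx = nx/n0 = nx/400: 1, 0.95, 0.9, 0.89, 0.83, 0.5, 0.13
R0 = Σ lx·mx = 0 + 1.615 + 2.34 + 4.361 + 2.988 + 2.05 + 0.338 = 13.692
Σ x·lx·mx = 43.608; T = 43.608/13.692 = 3.18493…
r ≈ ln(R0)/T = ln(13.692)/3.18493… = 0.82162… → 0.822

0.822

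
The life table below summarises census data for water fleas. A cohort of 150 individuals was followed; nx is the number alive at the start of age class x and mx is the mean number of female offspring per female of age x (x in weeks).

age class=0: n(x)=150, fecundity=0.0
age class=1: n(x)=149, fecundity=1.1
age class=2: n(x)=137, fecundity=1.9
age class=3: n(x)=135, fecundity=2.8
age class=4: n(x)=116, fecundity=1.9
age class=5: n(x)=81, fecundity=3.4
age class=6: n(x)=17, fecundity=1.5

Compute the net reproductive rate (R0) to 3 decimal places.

8.823

lx = nx/n0 = nx/150: 1, 0.99333…, 0.91333…, 0.9, 0.77333…, 0.54, 0.11333…
lx·mx by age: 0, 1.092667…, 1.735333…, 2.52, 1.469333…, 1.836, 0.17…
R0 = Σ lx·mx = 8.823333… → 8.823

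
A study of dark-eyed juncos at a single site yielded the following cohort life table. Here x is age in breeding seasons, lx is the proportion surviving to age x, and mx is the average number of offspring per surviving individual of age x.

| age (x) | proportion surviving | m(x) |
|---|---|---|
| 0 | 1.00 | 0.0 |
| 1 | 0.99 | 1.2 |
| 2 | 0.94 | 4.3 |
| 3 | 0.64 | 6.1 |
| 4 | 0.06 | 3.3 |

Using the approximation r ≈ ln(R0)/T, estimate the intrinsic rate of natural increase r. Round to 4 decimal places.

0.9571

R0 = Σ lx·mx = 0 + 1.188 + 4.042 + 3.904 + 0.198 = 9.332
Σ x·lx·mx = 21.776; T = 21.776/9.332 = 2.33348…
r ≈ ln(R0)/T = ln(9.332)/2.33348… = 0.957134… → 0.9571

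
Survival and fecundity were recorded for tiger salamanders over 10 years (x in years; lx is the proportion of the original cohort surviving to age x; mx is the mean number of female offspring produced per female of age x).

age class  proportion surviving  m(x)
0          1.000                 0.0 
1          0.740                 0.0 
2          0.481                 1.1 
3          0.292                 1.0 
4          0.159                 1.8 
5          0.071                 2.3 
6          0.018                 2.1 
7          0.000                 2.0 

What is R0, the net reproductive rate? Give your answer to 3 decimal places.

lx·mx by age: 0, 0, 0.5291, 0.292, 0.2862, 0.1633, 0.0378, 0
R0 = Σ lx·mx = 1.3084 → 1.308

1.308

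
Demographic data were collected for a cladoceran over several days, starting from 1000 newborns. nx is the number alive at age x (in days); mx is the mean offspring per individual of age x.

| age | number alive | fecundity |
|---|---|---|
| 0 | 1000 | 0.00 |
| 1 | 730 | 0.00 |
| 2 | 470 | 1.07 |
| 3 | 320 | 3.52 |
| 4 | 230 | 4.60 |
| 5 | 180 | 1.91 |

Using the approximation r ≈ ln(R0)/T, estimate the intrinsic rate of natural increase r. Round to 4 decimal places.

0.3252

lx = nx/n0 = nx/1000: 1, 0.73, 0.47, 0.32, 0.23, 0.18
R0 = Σ lx·mx = 0 + 0 + 0.5029 + 1.1264 + 1.058 + 0.3438 = 3.0311
Σ x·lx·mx = 10.336; T = 10.336/3.0311 = 3.40998…
r ≈ ln(R0)/T = ln(3.0311)/3.40998… = 0.3252… → 0.3252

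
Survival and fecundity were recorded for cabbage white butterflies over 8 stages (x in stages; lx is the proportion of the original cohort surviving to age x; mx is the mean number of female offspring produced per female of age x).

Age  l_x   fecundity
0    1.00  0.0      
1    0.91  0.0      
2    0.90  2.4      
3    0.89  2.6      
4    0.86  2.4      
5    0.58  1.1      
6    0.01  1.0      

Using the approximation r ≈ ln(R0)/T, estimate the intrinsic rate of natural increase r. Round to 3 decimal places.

0.622

R0 = Σ lx·mx = 0 + 0 + 2.16 + 2.314 + 2.064 + 0.638 + 0.01 = 7.186
Σ x·lx·mx = 22.768; T = 22.768/7.186 = 3.16838…
r ≈ ln(R0)/T = ln(7.186)/3.16838… = 0.62244… → 0.622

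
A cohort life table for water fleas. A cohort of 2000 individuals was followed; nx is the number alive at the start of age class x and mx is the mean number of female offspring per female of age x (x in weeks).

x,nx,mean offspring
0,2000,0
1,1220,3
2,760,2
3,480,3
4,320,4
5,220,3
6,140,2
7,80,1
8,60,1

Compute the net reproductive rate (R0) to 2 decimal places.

lx = nx/n0 = nx/2000: 1, 0.61, 0.38, 0.24, 0.16, 0.11, 0.07, 0.04, 0.03
lx·mx by age: 0, 1.83, 0.76, 0.72, 0.64, 0.33, 0.14, 0.04, 0.03
R0 = Σ lx·mx = 4.49 → 4.49

4.49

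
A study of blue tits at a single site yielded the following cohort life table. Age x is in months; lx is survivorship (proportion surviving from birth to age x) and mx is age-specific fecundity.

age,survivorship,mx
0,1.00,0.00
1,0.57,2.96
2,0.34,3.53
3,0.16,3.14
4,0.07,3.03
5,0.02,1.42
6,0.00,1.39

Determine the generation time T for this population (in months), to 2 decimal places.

1.81

lx·mx: 0, 1.6872, 1.2002, 0.5024, 0.2121, 0.0284, 0 → R0 = 3.6303
x·lx·mx: 0, 1.6872, 2.4004, 1.5072, 0.8484, 0.142, 0 → Σ = 6.5852
T = 6.5852 / 3.6303 = 1.813955… → 1.81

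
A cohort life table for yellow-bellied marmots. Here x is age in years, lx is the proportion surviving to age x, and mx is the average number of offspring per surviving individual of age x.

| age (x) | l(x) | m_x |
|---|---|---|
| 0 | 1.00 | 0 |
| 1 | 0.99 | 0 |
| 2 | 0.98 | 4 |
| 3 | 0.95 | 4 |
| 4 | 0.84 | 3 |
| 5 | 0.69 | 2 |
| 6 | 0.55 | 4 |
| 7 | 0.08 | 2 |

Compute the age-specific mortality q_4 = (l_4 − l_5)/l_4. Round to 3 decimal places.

0.179

q_4 = (l_4 − l_5) / l_4 = (0.84 − 0.69) / 0.84
     = 0.15 / 0.84 = 0.178571… → 0.179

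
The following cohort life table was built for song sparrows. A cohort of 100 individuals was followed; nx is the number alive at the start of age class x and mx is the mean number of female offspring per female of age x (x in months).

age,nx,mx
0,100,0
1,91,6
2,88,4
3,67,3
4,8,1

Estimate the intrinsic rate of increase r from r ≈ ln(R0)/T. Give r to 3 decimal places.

1.412

lx = nx/n0 = nx/100: 1, 0.91, 0.88, 0.67, 0.08
R0 = Σ lx·mx = 0 + 5.46 + 3.52 + 2.01 + 0.08 = 11.07
Σ x·lx·mx = 18.85; T = 18.85/11.07 = 1.7028…
r ≈ ln(R0)/T = ln(11.07)/1.7028… = 1.41193… → 1.412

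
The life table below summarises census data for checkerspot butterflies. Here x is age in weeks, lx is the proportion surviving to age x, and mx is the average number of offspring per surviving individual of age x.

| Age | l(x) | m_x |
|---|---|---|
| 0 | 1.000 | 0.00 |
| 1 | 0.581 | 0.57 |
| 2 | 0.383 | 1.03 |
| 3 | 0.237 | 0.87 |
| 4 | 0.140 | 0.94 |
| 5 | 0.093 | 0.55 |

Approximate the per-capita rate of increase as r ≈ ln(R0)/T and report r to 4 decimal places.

0.0480

R0 = Σ lx·mx = 0 + 0.33117 + 0.39449 + 0.20619 + 0.1316 + 0.05115 = 1.1146
Σ x·lx·mx = 2.52087; T = 2.52087/1.1146 = 2.26168…
r ≈ ln(R0)/T = ln(1.1146)/2.26168… = 0.047971… → 0.0480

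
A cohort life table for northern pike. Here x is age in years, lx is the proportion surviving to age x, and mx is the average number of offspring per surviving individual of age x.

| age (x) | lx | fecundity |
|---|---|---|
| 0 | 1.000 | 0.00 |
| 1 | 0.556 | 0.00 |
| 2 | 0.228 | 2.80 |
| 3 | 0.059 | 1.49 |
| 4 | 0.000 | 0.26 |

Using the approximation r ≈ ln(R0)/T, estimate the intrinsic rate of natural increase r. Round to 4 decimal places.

R0 = Σ lx·mx = 0 + 0 + 0.6384 + 0.08791 + 0 = 0.72631
Σ x·lx·mx = 1.54053; T = 1.54053/0.72631 = 2.12104…
r ≈ ln(R0)/T = ln(0.72631)/2.12104… = -0.150765… → -0.1508

-0.1508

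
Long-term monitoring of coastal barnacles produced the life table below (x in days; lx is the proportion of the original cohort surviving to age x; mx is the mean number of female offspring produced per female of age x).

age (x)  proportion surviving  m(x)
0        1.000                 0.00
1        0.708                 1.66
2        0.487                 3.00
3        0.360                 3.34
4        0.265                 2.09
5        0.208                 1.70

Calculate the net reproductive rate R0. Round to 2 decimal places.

lx·mx by age: 0, 1.17528, 1.461, 1.2024, 0.55385, 0.3536
R0 = Σ lx·mx = 4.74613 → 4.75

4.75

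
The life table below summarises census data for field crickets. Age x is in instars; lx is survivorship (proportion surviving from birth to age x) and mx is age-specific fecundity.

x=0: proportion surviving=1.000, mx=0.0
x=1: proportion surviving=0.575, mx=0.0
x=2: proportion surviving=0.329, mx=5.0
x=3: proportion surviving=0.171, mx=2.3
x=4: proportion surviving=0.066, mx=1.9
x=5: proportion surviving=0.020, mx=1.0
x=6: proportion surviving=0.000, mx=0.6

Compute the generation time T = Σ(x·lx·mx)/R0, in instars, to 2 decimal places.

lx·mx: 0, 0, 1.645, 0.3933, 0.1254, 0.02, 0 → R0 = 2.1837
x·lx·mx: 0, 0, 3.29, 1.1799, 0.5016, 0.1, 0 → Σ = 5.0715
T = 5.0715 / 2.1837 = 2.322434… → 2.32

2.32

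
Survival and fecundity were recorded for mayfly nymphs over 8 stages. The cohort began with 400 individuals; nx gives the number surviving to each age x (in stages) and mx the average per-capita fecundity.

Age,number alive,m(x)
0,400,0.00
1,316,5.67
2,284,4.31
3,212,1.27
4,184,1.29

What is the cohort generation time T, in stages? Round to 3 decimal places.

1.703

lx = nx/n0 = nx/400: 1, 0.79, 0.71, 0.53, 0.46
lx·mx: 0, 4.4793, 3.0601, 0.6731, 0.5934 → R0 = 8.8059
x·lx·mx: 0, 4.4793, 6.1202, 2.0193, 2.3736 → Σ = 14.9924
T = 14.9924 / 8.8059 = 1.70254… → 1.703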